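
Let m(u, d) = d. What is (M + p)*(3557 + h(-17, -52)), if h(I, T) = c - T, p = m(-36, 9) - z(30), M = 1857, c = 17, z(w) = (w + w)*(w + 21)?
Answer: -4329444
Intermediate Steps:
z(w) = 2*w*(21 + w) (z(w) = (2*w)*(21 + w) = 2*w*(21 + w))
p = -3051 (p = 9 - 2*30*(21 + 30) = 9 - 2*30*51 = 9 - 1*3060 = 9 - 3060 = -3051)
h(I, T) = 17 - T
(M + p)*(3557 + h(-17, -52)) = (1857 - 3051)*(3557 + (17 - 1*(-52))) = -1194*(3557 + (17 + 52)) = -1194*(3557 + 69) = -1194*3626 = -4329444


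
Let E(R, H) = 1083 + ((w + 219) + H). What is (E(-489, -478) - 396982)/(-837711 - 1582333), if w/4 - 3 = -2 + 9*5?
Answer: 197987/1210022 ≈ 0.16362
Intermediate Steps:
w = 184 (w = 12 + 4*(-2 + 9*5) = 12 + 4*(-2 + 45) = 12 + 4*43 = 12 + 172 = 184)
E(R, H) = 1486 + H (E(R, H) = 1083 + ((184 + 219) + H) = 1083 + (403 + H) = 1486 + H)
(E(-489, -478) - 396982)/(-837711 - 1582333) = ((1486 - 478) - 396982)/(-837711 - 1582333) = (1008 - 396982)/(-2420044) = -395974*(-1/2420044) = 197987/1210022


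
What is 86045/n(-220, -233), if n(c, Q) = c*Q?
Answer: 17209/10252 ≈ 1.6786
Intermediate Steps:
n(c, Q) = Q*c
86045/n(-220, -233) = 86045/((-233*(-220))) = 86045/51260 = 86045*(1/51260) = 17209/10252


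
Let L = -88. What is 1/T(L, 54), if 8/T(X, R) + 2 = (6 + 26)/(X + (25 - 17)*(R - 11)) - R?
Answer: -447/64 ≈ -6.9844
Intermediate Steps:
T(X, R) = 8/(-2 - R + 32/(-88 + X + 8*R)) (T(X, R) = 8/(-2 + ((6 + 26)/(X + (25 - 17)*(R - 11)) - R)) = 8/(-2 + (32/(X + 8*(-11 + R)) - R)) = 8/(-2 + (32/(X + (-88 + 8*R)) - R)) = 8/(-2 + (32/(-88 + X + 8*R) - R)) = 8/(-2 + (-R + 32/(-88 + X + 8*R))) = 8/(-2 - R + 32/(-88 + X + 8*R)))
1/T(L, 54) = 1/(8*(88 - 1*(-88) - 8*54)/(-208 - 72*54 + 2*(-88) + 8*54**2 + 54*(-88))) = 1/(8*(88 + 88 - 432)/(-208 - 3888 - 176 + 8*2916 - 4752)) = 1/(8*(-256)/(-208 - 3888 - 176 + 23328 - 4752)) = 1/(8*(-256)/14304) = 1/(8*(1/14304)*(-256)) = 1/(-64/447) = -447/64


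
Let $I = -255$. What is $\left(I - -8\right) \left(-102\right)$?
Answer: $25194$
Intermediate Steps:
$\left(I - -8\right) \left(-102\right) = \left(-255 - -8\right) \left(-102\right) = \left(-255 + \left(-154 + 162\right)\right) \left(-102\right) = \left(-255 + 8\right) \left(-102\right) = \left(-247\right) \left(-102\right) = 25194$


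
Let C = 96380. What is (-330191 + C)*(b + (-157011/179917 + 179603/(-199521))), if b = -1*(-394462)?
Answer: -367863301403544969908/3988579973 ≈ -9.2229e+10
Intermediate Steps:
b = 394462
(-330191 + C)*(b + (-157011/179917 + 179603/(-199521))) = (-330191 + 96380)*(394462 + (-157011/179917 + 179603/(-199521))) = -233811*(394462 + (-157011*1/179917 + 179603*(-1/199521))) = -233811*(394462 + (-157011/179917 - 179603/199521)) = -233811*(394462 - 63640624682/35897219757) = -233811*14160025459161052/35897219757 = -367863301403544969908/3988579973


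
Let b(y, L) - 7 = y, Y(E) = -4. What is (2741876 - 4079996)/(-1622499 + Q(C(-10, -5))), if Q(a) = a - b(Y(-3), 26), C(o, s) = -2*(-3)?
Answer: 55755/67604 ≈ 0.82473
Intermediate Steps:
C(o, s) = 6
b(y, L) = 7 + y
Q(a) = -3 + a (Q(a) = a - (7 - 4) = a - 1*3 = a - 3 = -3 + a)
(2741876 - 4079996)/(-1622499 + Q(C(-10, -5))) = (2741876 - 4079996)/(-1622499 + (-3 + 6)) = -1338120/(-1622499 + 3) = -1338120/(-1622496) = -1338120*(-1/1622496) = 55755/67604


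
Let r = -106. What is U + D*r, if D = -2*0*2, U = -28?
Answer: -28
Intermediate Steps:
D = 0 (D = 0*2 = 0)
U + D*r = -28 + 0*(-106) = -28 + 0 = -28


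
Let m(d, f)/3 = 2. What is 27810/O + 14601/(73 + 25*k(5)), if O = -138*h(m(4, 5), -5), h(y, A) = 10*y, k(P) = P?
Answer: 213685/3036 ≈ 70.384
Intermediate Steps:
m(d, f) = 6 (m(d, f) = 3*2 = 6)
O = -8280 (O = -1380*6 = -138*60 = -8280)
27810/O + 14601/(73 + 25*k(5)) = 27810/(-8280) + 14601/(73 + 25*5) = 27810*(-1/8280) + 14601/(73 + 125) = -309/92 + 14601/198 = -309/92 + 14601*(1/198) = -309/92 + 4867/66 = 213685/3036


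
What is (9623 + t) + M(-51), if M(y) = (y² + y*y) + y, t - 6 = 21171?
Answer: 35951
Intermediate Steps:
t = 21177 (t = 6 + 21171 = 21177)
M(y) = y + 2*y² (M(y) = (y² + y²) + y = 2*y² + y = y + 2*y²)
(9623 + t) + M(-51) = (9623 + 21177) - 51*(1 + 2*(-51)) = 30800 - 51*(1 - 102) = 30800 - 51*(-101) = 30800 + 5151 = 35951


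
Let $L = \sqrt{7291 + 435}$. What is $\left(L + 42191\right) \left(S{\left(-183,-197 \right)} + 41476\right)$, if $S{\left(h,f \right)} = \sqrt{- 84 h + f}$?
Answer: $\left(41476 + 5 \sqrt{607}\right) \left(42191 + \sqrt{7726}\right) \approx 1.7588 \cdot 10^{9}$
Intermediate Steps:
$S{\left(h,f \right)} = \sqrt{f - 84 h}$
$L = \sqrt{7726} \approx 87.898$
$\left(L + 42191\right) \left(S{\left(-183,-197 \right)} + 41476\right) = \left(\sqrt{7726} + 42191\right) \left(\sqrt{-197 - -15372} + 41476\right) = \left(42191 + \sqrt{7726}\right) \left(\sqrt{-197 + 15372} + 41476\right) = \left(42191 + \sqrt{7726}\right) \left(\sqrt{15175} + 41476\right) = \left(42191 + \sqrt{7726}\right) \left(5 \sqrt{607} + 41476\right) = \left(42191 + \sqrt{7726}\right) \left(41476 + 5 \sqrt{607}\right) = \left(41476 + 5 \sqrt{607}\right) \left(42191 + \sqrt{7726}\right)$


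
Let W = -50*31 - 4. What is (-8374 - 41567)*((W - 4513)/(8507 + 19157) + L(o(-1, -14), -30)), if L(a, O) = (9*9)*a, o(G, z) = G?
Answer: 112209985791/27664 ≈ 4.0562e+6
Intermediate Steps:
W = -1554 (W = -1550 - 4 = -1554)
L(a, O) = 81*a
(-8374 - 41567)*((W - 4513)/(8507 + 19157) + L(o(-1, -14), -30)) = (-8374 - 41567)*((-1554 - 4513)/(8507 + 19157) + 81*(-1)) = -49941*(-6067/27664 - 81) = -49941*(-2246851/27664) = 112209985791/27664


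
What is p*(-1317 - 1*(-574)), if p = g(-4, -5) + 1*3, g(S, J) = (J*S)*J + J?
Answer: 75786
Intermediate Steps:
g(S, J) = J + S*J² (g(S, J) = S*J² + J = J + S*J²)
p = -102 (p = -5*(1 - 5*(-4)) + 1*3 = -5*(1 + 20) + 3 = -5*21 + 3 = -105 + 3 = -102)
p*(-1317 - 1*(-574)) = -102*(-1317 - 1*(-574)) = -102*(-1317 + 574) = -102*(-743) = 75786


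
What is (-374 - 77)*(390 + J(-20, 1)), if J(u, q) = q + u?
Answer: -167321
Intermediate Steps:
(-374 - 77)*(390 + J(-20, 1)) = (-374 - 77)*(390 + (1 - 20)) = -451*(390 - 19) = -451*371 = -167321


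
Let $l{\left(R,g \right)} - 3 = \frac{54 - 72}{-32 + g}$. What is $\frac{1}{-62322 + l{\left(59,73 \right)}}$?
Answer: $- \frac{41}{2555097} \approx -1.6046 \cdot 10^{-5}$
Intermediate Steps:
$l{\left(R,g \right)} = 3 - \frac{18}{-32 + g}$ ($l{\left(R,g \right)} = 3 + \frac{54 - 72}{-32 + g} = 3 - \frac{18}{-32 + g}$)
$\frac{1}{-62322 + l{\left(59,73 \right)}} = \frac{1}{-62322 + \frac{3 \left(-38 + 73\right)}{-32 + 73}} = \frac{1}{-62322 + 3 \cdot \frac{1}{41} \cdot 35} = \frac{1}{-62322 + \frac{105}{41}} = \frac{1}{- \frac{2555097}{41}} = - \frac{41}{2555097}$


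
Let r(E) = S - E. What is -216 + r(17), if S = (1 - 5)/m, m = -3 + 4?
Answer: -237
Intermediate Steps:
m = 1
S = -4 (S = (1 - 5)/1 = -4*1 = -4)
r(E) = -4 - E
-216 + r(17) = -216 + (-4 - 1*17) = -216 + (-4 - 17) = -216 - 21 = -237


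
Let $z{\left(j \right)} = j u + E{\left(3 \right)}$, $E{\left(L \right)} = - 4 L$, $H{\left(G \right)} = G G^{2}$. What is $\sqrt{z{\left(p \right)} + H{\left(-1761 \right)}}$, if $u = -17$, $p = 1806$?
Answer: $i \sqrt{5461104795} \approx 73899.0 i$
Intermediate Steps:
$H{\left(G \right)} = G^{3}$
$z{\left(j \right)} = -12 - 17 j$ ($z{\left(j \right)} = j \left(-17\right) - 12 = - 17 j - 12 = -12 - 17 j$)
$\sqrt{z{\left(p \right)} + H{\left(-1761 \right)}} = \sqrt{\left(-12 - 30702\right) + \left(-1761\right)^{3}} = \sqrt{\left(-12 - 30702\right) - 5461074081} = \sqrt{-30714 - 5461074081} = \sqrt{-5461104795} = i \sqrt{5461104795}$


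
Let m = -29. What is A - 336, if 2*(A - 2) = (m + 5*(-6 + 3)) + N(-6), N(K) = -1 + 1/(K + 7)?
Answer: -356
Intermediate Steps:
N(K) = -1 + 1/(7 + K)
A = -20 (A = 2 + ((-29 + 5*(-6 + 3)) + (-6 - 1*(-6))/(7 - 6))/2 = 2 + ((-29 + 5*(-3)) + (-6 + 6)/1)/2 = 2 + ((-29 - 15) + 1*0)/2 = 2 + (-44 + 0)/2 = 2 + (1/2)*(-44) = 2 - 22 = -20)
A - 336 = -20 - 336 = -356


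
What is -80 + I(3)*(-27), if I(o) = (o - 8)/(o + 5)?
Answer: -505/8 ≈ -63.125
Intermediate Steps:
I(o) = (-8 + o)/(5 + o)
-80 + I(3)*(-27) = -80 + ((-8 + 3)/(5 + 3))*(-27) = -80 + (-5/8)*(-27) = -80 + ((1/8)*(-5))*(-27) = -80 - 5/8*(-27) = -80 + 135/8 = -505/8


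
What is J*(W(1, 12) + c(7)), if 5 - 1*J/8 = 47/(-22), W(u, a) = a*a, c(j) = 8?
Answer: 95456/11 ≈ 8677.8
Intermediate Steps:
W(u, a) = a**2
J = 628/11 (J = 40 - 376/(-22) = 40 - 376*(-1)/22 = 40 - 8*(-47/22) = 40 + 188/11 = 628/11 ≈ 57.091)
J*(W(1, 12) + c(7)) = 628*(12**2 + 8)/11 = 628*(144 + 8)/11 = (628/11)*152 = 95456/11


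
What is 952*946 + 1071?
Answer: 901663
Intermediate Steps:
952*946 + 1071 = 900592 + 1071 = 901663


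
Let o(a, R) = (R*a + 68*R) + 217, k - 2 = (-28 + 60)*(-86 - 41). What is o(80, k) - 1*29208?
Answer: -630167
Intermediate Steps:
k = -4062 (k = 2 + (-28 + 60)*(-86 - 41) = 2 + 32*(-127) = 2 - 4064 = -4062)
o(a, R) = 217 + 68*R + R*a (o(a, R) = (68*R + R*a) + 217 = 217 + 68*R + R*a)
o(80, k) - 1*29208 = (217 + 68*(-4062) - 4062*80) - 1*29208 = (217 - 276216 - 324960) - 29208 = -600959 - 29208 = -630167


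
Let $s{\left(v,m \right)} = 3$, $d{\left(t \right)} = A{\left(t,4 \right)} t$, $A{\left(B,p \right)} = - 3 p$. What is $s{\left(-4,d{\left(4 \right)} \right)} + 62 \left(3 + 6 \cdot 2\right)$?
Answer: $933$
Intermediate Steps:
$d{\left(t \right)} = - 12 t$ ($d{\left(t \right)} = \left(-3\right) 4 t = - 12 t$)
$s{\left(-4,d{\left(4 \right)} \right)} + 62 \left(3 + 6 \cdot 2\right) = 3 + 62 \left(3 + 6 \cdot 2\right) = 3 + 62 \left(3 + 12\right) = 3 + 62 \cdot 15 = 3 + 930 = 933$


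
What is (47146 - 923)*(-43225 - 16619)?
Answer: -2766169212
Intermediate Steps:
(47146 - 923)*(-43225 - 16619) = 46223*(-59844) = -2766169212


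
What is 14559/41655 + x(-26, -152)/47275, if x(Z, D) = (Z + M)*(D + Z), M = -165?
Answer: 140297561/131282675 ≈ 1.0687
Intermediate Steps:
x(Z, D) = (-165 + Z)*(D + Z) (x(Z, D) = (Z - 165)*(D + Z) = (-165 + Z)*(D + Z))
14559/41655 + x(-26, -152)/47275 = 14559/41655 + ((-26)² - 165*(-152) - 165*(-26) - 152*(-26))/47275 = 14559*(1/41655) + (676 + 25080 + 4290 + 3952)*(1/47275) = 4853/13885 + 33998*(1/47275) = 4853/13885 + 33998/47275 = 140297561/131282675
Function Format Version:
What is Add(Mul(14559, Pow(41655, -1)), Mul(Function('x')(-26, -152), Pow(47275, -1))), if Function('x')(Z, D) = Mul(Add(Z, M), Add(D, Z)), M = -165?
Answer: Rational(140297561, 131282675) ≈ 1.0687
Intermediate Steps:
Function('x')(Z, D) = Mul(Add(-165, Z), Add(D, Z)) (Function('x')(Z, D) = Mul(Add(Z, -165), Add(D, Z)) = Mul(Add(-165, Z), Add(D, Z)))
Add(Mul(14559, Pow(41655, -1)), Mul(Function('x')(-26, -152), Pow(47275, -1))) = Add(Mul(14559, Pow(41655, -1)), Mul(Add(Pow(-26, 2), Mul(-165, -152), Mul(-165, -26), Mul(-152, -26)), Pow(47275, -1))) = Add(Mul(14559, Rational(1, 41655)), Mul(Add(676, 25080, 4290, 3952), Rational(1, 47275))) = Add(Rational(4853, 13885), Mul(33998, Rational(1, 47275))) = Add(Rational(4853, 13885), Rational(33998, 47275)) = Rational(140297561, 131282675)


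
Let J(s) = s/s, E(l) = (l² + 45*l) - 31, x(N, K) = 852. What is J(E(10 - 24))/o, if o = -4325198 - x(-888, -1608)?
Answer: -1/4326050 ≈ -2.3116e-7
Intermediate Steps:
E(l) = -31 + l² + 45*l
J(s) = 1
o = -4326050 (o = -4325198 - 1*852 = -4325198 - 852 = -4326050)
J(E(10 - 24))/o = 1/(-4326050) = 1*(-1/4326050) = -1/4326050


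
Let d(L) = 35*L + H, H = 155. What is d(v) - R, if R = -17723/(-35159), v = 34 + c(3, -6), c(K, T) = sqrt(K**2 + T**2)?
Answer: 47271132/35159 + 105*sqrt(5) ≈ 1579.3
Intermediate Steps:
v = 34 + 3*sqrt(5) (v = 34 + sqrt(3**2 + (-6)**2) = 34 + sqrt(9 + 36) = 34 + sqrt(45) = 34 + 3*sqrt(5) ≈ 40.708)
d(L) = 155 + 35*L (d(L) = 35*L + 155 = 155 + 35*L)
R = 17723/35159 (R = -17723*(-1/35159) = 17723/35159 ≈ 0.50408)
d(v) - R = (155 + 35*(34 + 3*sqrt(5))) - 1*17723/35159 = (155 + (1190 + 105*sqrt(5))) - 17723/35159 = (1345 + 105*sqrt(5)) - 17723/35159 = 47271132/35159 + 105*sqrt(5)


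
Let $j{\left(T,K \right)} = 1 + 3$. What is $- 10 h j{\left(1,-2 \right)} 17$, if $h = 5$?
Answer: $-3400$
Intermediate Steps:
$j{\left(T,K \right)} = 4$
$- 10 h j{\left(1,-2 \right)} 17 = \left(-10\right) 5 \cdot 4 \cdot 17 = \left(-50\right) 4 \cdot 17 = \left(-200\right) 17 = -3400$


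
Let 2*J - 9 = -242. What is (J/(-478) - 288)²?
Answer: 75677259025/913936 ≈ 82804.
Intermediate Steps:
J = -233/2 (J = 9/2 + (½)*(-242) = 9/2 - 121 = -233/2 ≈ -116.50)
(J/(-478) - 288)² = (-233/2/(-478) - 288)² = (-233/2*(-1/478) - 288)² = (233/956 - 288)² = (-275095/956)² = 75677259025/913936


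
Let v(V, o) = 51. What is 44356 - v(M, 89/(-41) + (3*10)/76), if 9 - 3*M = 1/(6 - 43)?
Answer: 44305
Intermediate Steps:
M = 334/111 (M = 3 - 1/(3*(6 - 43)) = 3 - ⅓/(-37) = 3 - ⅓*(-1/37) = 3 + 1/111 = 334/111 ≈ 3.0090)
44356 - v(M, 89/(-41) + (3*10)/76) = 44356 - 1*51 = 44356 - 51 = 44305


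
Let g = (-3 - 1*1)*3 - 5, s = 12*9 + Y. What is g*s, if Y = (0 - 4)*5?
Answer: -1496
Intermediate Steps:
Y = -20 (Y = -4*5 = -20)
s = 88 (s = 12*9 - 20 = 108 - 20 = 88)
g = -17 (g = (-3 - 1)*3 - 5 = -4*3 - 5 = -12 - 5 = -17)
g*s = -17*88 = -1496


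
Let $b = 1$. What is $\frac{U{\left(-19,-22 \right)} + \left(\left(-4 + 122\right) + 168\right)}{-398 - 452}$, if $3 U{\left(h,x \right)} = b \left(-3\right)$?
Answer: $- \frac{57}{170} \approx -0.33529$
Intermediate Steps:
$U{\left(h,x \right)} = -1$ ($U{\left(h,x \right)} = \frac{1 \left(-3\right)}{3} = \frac{1}{3} \left(-3\right) = -1$)
$\frac{U{\left(-19,-22 \right)} + \left(\left(-4 + 122\right) + 168\right)}{-398 - 452} = \frac{-1 + \left(\left(-4 + 122\right) + 168\right)}{-398 - 452} = \frac{-1 + \left(118 + 168\right)}{-850} = \left(-1 + 286\right) \left(- \frac{1}{850}\right) = 285 \left(- \frac{1}{850}\right) = - \frac{57}{170}$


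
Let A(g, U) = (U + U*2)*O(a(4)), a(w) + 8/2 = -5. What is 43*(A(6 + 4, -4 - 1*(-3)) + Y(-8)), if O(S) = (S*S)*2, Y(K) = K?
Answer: -21242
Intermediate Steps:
a(w) = -9 (a(w) = -4 - 5 = -9)
O(S) = 2*S² (O(S) = S²*2 = 2*S²)
A(g, U) = 486*U (A(g, U) = (U + U*2)*(2*(-9)²) = (U + 2*U)*(2*81) = (3*U)*162 = 486*U)
43*(A(6 + 4, -4 - 1*(-3)) + Y(-8)) = 43*(486*(-4 - 1*(-3)) - 8) = 43*(486*(-4 + 3) - 8) = 43*(486*(-1) - 8) = 43*(-486 - 8) = 43*(-494) = -21242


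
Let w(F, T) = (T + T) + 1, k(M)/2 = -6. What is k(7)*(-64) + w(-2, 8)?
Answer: 785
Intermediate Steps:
k(M) = -12 (k(M) = 2*(-6) = -12)
w(F, T) = 1 + 2*T (w(F, T) = 2*T + 1 = 1 + 2*T)
k(7)*(-64) + w(-2, 8) = -12*(-64) + (1 + 2*8) = 768 + (1 + 16) = 768 + 17 = 785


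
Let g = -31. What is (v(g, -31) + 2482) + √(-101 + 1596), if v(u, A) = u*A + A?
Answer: 3412 + √1495 ≈ 3450.7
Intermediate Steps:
v(u, A) = A + A*u (v(u, A) = A*u + A = A + A*u)
(v(g, -31) + 2482) + √(-101 + 1596) = (-31*(1 - 31) + 2482) + √(-101 + 1596) = (-31*(-30) + 2482) + √1495 = (930 + 2482) + √1495 = 3412 + √1495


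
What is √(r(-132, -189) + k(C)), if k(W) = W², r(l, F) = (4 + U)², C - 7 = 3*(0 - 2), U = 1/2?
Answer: √85/2 ≈ 4.6098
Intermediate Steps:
U = ½ (U = 1*(½) = ½ ≈ 0.50000)
C = 1 (C = 7 + 3*(0 - 2) = 7 + 3*(-2) = 7 - 6 = 1)
r(l, F) = 81/4 (r(l, F) = (4 + ½)² = (9/2)² = 81/4)
√(r(-132, -189) + k(C)) = √(81/4 + 1²) = √(81/4 + 1) = √(85/4) = √85/2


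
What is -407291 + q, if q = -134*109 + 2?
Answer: -421895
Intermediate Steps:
q = -14604 (q = -14606 + 2 = -14604)
-407291 + q = -407291 - 14604 = -421895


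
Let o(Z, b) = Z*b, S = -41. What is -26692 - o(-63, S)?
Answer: -29275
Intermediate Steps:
-26692 - o(-63, S) = -26692 - (-63)*(-41) = -26692 - 1*2583 = -26692 - 2583 = -29275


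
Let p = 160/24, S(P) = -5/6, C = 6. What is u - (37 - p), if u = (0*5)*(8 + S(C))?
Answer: -91/3 ≈ -30.333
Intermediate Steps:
S(P) = -⅚ (S(P) = -5*⅙ = -⅚)
p = 20/3 (p = 160*(1/24) = 20/3 ≈ 6.6667)
u = 0 (u = (0*5)*(8 - ⅚) = 0*(43/6) = 0)
u - (37 - p) = 0 - (37 - 1*20/3) = 0 - (37 - 20/3) = 0 - 1*91/3 = 0 - 91/3 = -91/3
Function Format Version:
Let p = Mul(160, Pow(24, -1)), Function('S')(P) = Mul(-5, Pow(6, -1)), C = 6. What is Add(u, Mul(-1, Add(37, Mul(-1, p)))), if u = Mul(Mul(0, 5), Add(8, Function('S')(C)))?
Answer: Rational(-91, 3) ≈ -30.333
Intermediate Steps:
Function('S')(P) = Rational(-5, 6) (Function('S')(P) = Mul(-5, Rational(1, 6)) = Rational(-5, 6))
p = Rational(20, 3) (p = Mul(160, Rational(1, 24)) = Rational(20, 3) ≈ 6.6667)
u = 0 (u = Mul(Mul(0, 5), Add(8, Rational(-5, 6))) = Mul(0, Rational(43, 6)) = 0)
Add(u, Mul(-1, Add(37, Mul(-1, p)))) = Add(0, Mul(-1, Add(37, Mul(-1, Rational(20, 3))))) = Add(0, Mul(-1, Add(37, Rational(-20, 3)))) = Add(0, Mul(-1, Rational(91, 3))) = Add(0, Rational(-91, 3)) = Rational(-91, 3)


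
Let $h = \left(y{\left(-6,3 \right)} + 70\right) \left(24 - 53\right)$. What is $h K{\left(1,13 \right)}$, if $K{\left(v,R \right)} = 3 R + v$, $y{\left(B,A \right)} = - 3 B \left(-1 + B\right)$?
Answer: $64960$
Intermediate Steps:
$y{\left(B,A \right)} = - 3 B \left(-1 + B\right)$
$K{\left(v,R \right)} = v + 3 R$
$h = 1624$ ($h = \left(3 \left(-6\right) \left(1 - -6\right) + 70\right) \left(24 - 53\right) = \left(3 \left(-6\right) \left(1 + 6\right) + 70\right) \left(-29\right) = \left(3 \left(-6\right) 7 + 70\right) \left(-29\right) = \left(-126 + 70\right) \left(-29\right) = \left(-56\right) \left(-29\right) = 1624$)
$h K{\left(1,13 \right)} = 1624 \left(1 + 3 \cdot 13\right) = 1624 \left(1 + 39\right) = 1624 \cdot 40 = 64960$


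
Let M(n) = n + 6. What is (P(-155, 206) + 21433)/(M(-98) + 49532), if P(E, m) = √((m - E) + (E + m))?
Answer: 21433/49440 + √103/24720 ≈ 0.43393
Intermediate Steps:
M(n) = 6 + n
P(E, m) = √2*√m (P(E, m) = √(2*m) = √2*√m)
(P(-155, 206) + 21433)/(M(-98) + 49532) = (√2*√206 + 21433)/((6 - 98) + 49532) = (2*√103 + 21433)/(-92 + 49532) = (21433 + 2*√103)/49440 = (21433 + 2*√103)*(1/49440) = 21433/49440 + √103/24720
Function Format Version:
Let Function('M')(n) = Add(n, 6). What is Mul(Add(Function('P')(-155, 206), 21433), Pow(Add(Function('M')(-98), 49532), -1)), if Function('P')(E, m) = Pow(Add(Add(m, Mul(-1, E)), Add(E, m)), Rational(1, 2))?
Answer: Add(Rational(21433, 49440), Mul(Rational(1, 24720), Pow(103, Rational(1, 2)))) ≈ 0.43393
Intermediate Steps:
Function('M')(n) = Add(6, n)
Function('P')(E, m) = Mul(Pow(2, Rational(1, 2)), Pow(m, Rational(1, 2))) (Function('P')(E, m) = Pow(Mul(2, m), Rational(1, 2)) = Mul(Pow(2, Rational(1, 2)), Pow(m, Rational(1, 2))))
Mul(Add(Function('P')(-155, 206), 21433), Pow(Add(Function('M')(-98), 49532), -1)) = Mul(Add(Mul(Pow(2, Rational(1, 2)), Pow(206, Rational(1, 2))), 21433), Pow(Add(Add(6, -98), 49532), -1)) = Mul(Add(Mul(2, Pow(103, Rational(1, 2))), 21433), Pow(Add(-92, 49532), -1)) = Mul(Add(21433, Mul(2, Pow(103, Rational(1, 2)))), Pow(49440, -1)) = Mul(Add(21433, Mul(2, Pow(103, Rational(1, 2)))), Rational(1, 49440)) = Add(Rational(21433, 49440), Mul(Rational(1, 24720), Pow(103, Rational(1, 2))))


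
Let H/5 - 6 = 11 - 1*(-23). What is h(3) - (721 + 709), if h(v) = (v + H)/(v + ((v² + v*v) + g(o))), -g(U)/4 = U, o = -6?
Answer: -64147/45 ≈ -1425.5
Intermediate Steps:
g(U) = -4*U
H = 200 (H = 30 + 5*(11 - 1*(-23)) = 30 + 5*(11 + 23) = 30 + 5*34 = 30 + 170 = 200)
h(v) = (200 + v)/(24 + v + 2*v²) (h(v) = (v + 200)/(v + ((v² + v*v) - 4*(-6))) = (200 + v)/(v + ((v² + v²) + 24)) = (200 + v)/(v + (2*v² + 24)) = (200 + v)/(v + (24 + 2*v²)) = (200 + v)/(24 + v + 2*v²))
h(3) - (721 + 709) = (200 + 3)/(24 + 3 + 2*3²) - (721 + 709) = 203/(24 + 3 + 2*9) - 1*1430 = 203/(24 + 3 + 18) - 1430 = 203/45 - 1430 = -64147/45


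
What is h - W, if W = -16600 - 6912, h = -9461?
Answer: 14051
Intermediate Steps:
W = -23512
h - W = -9461 - 1*(-23512) = -9461 + 23512 = 14051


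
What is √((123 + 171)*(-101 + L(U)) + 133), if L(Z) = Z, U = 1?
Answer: I*√29267 ≈ 171.08*I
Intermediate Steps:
√((123 + 171)*(-101 + L(U)) + 133) = √((123 + 171)*(-101 + 1) + 133) = √(294*(-100) + 133) = √(-29400 + 133) = √(-29267) = I*√29267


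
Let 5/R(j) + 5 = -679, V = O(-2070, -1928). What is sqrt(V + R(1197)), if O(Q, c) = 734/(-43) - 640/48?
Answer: I*sqrt(730750127)/4902 ≈ 5.5146*I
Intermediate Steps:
O(Q, c) = -3922/129 (O(Q, c) = 734*(-1/43) - 640*1/48 = -734/43 - 40/3 = -3922/129)
V = -3922/129 ≈ -30.403
R(j) = -5/684 (R(j) = 5/(-5 - 679) = 5/(-684) = 5*(-1/684) = -5/684)
sqrt(V + R(1197)) = sqrt(-3922/129 - 5/684) = sqrt(-894431/29412) = I*sqrt(730750127)/4902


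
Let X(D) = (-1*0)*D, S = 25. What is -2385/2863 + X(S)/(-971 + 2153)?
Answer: -2385/2863 ≈ -0.83304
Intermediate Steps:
X(D) = 0 (X(D) = 0*D = 0)
-2385/2863 + X(S)/(-971 + 2153) = -2385/2863 + 0/(-971 + 2153) = -2385*1/2863 + 0/1182 = -2385/2863 + 0*(1/1182) = -2385/2863 + 0 = -2385/2863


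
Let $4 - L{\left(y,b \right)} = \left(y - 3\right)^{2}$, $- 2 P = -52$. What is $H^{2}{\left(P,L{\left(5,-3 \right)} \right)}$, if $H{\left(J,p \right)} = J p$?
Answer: $0$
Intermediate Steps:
$P = 26$ ($P = \left(- \frac{1}{2}\right) \left(-52\right) = 26$)
$L{\left(y,b \right)} = 4 - \left(-3 + y\right)^{2}$ ($L{\left(y,b \right)} = 4 - \left(y - 3\right)^{2} = 4 - \left(-3 + y\right)^{2}$)
$H^{2}{\left(P,L{\left(5,-3 \right)} \right)} = \left(26 \left(4 - \left(-3 + 5\right)^{2}\right)\right)^{2} = \left(26 \left(4 - 2^{2}\right)\right)^{2} = \left(26 \left(4 - 4\right)\right)^{2} = \left(26 \cdot 0\right)^{2} = 0^{2} = 0$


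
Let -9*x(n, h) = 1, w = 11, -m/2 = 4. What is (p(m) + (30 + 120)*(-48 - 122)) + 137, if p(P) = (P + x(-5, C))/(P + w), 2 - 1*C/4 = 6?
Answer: -684874/27 ≈ -25366.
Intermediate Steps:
m = -8 (m = -2*4 = -8)
C = -16 (C = 8 - 4*6 = 8 - 24 = -16)
x(n, h) = -⅑ (x(n, h) = -⅑*1 = -⅑)
p(P) = (-⅑ + P)/(11 + P) (p(P) = (P - ⅑)/(P + 11) = (-⅑ + P)/(11 + P))
(p(m) + (30 + 120)*(-48 - 122)) + 137 = ((-⅑ - 8)/(11 - 8) + (30 + 120)*(-48 - 122)) + 137 = (-73/9/3 + 150*(-170)) + 137 = ((⅓)*(-73/9) - 25500) + 137 = (-73/27 - 25500) + 137 = -688573/27 + 137 = -684874/27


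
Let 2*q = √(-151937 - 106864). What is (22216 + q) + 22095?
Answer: 44311 + I*√258801/2 ≈ 44311.0 + 254.36*I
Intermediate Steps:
q = I*√258801/2 (q = √(-151937 - 106864)/2 = √(-258801)/2 = (I*√258801)/2 = I*√258801/2 ≈ 254.36*I)
(22216 + q) + 22095 = (22216 + I*√258801/2) + 22095 = 44311 + I*√258801/2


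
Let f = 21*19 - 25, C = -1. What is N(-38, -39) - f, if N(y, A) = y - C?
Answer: -411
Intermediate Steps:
N(y, A) = 1 + y (N(y, A) = y - 1*(-1) = y + 1 = 1 + y)
f = 374 (f = 399 - 25 = 374)
N(-38, -39) - f = (1 - 38) - 1*374 = -37 - 374 = -411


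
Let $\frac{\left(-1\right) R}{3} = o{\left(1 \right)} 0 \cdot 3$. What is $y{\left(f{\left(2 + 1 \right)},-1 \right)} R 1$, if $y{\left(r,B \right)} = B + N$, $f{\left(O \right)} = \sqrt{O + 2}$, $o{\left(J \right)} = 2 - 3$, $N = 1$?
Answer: $0$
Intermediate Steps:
$o{\left(J \right)} = -1$ ($o{\left(J \right)} = 2 - 3 = -1$)
$f{\left(O \right)} = \sqrt{2 + O}$
$y{\left(r,B \right)} = 1 + B$ ($y{\left(r,B \right)} = B + 1 = 1 + B$)
$R = 0$ ($R = - 3 \left(-1\right) 0 \cdot 3 = - 3 \cdot 0 \cdot 3 = \left(-3\right) 0 = 0$)
$y{\left(f{\left(2 + 1 \right)},-1 \right)} R 1 = \left(1 - 1\right) 0 \cdot 1 = 0 \cdot 0 \cdot 1 = 0 \cdot 1 = 0$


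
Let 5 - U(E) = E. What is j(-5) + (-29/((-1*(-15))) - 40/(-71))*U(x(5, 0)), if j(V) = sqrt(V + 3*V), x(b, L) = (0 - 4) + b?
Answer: -5836/1065 + 2*I*sqrt(5) ≈ -5.4798 + 4.4721*I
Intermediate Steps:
x(b, L) = -4 + b
U(E) = 5 - E
j(V) = 2*sqrt(V) (j(V) = sqrt(4*V) = 2*sqrt(V))
j(-5) + (-29/((-1*(-15))) - 40/(-71))*U(x(5, 0)) = 2*sqrt(-5) + (-29/((-1*(-15))) - 40/(-71))*(5 - (-4 + 5)) = 2*(I*sqrt(5)) + (-29/15 - 40*(-1/71))*(5 - 1*1) = 2*I*sqrt(5) + (-29*1/15 + 40/71)*(5 - 1) = 2*I*sqrt(5) + (-29/15 + 40/71)*4 = 2*I*sqrt(5) - 1459/1065*4 = 2*I*sqrt(5) - 5836/1065 = -5836/1065 + 2*I*sqrt(5)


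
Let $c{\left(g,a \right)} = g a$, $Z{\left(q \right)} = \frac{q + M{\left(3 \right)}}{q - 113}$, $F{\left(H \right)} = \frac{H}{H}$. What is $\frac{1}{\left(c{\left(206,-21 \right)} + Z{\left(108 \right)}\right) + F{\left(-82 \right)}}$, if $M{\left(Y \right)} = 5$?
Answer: $- \frac{5}{21738} \approx -0.00023001$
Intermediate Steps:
$F{\left(H \right)} = 1$
$Z{\left(q \right)} = \frac{5 + q}{-113 + q}$ ($Z{\left(q \right)} = \frac{q + 5}{q - 113} = \frac{5 + q}{-113 + q}$)
$c{\left(g,a \right)} = a g$
$\frac{1}{\left(c{\left(206,-21 \right)} + Z{\left(108 \right)}\right) + F{\left(-82 \right)}} = \frac{1}{\left(\left(-21\right) 206 + \frac{5 + 108}{-113 + 108}\right) + 1} = \frac{1}{\left(-4326 + \frac{1}{-5} \cdot 113\right) + 1} = \frac{1}{\left(-4326 - \frac{113}{5}\right) + 1} = \frac{1}{- \frac{21743}{5} + 1} = \frac{1}{- \frac{21738}{5}} = - \frac{5}{21738}$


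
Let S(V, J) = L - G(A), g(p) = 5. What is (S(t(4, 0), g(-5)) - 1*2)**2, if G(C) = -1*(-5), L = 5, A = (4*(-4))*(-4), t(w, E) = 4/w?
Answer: 4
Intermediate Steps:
A = 64 (A = -16*(-4) = 64)
G(C) = 5
S(V, J) = 0 (S(V, J) = 5 - 1*5 = 5 - 5 = 0)
(S(t(4, 0), g(-5)) - 1*2)**2 = (0 - 1*2)**2 = (0 - 2)**2 = (-2)**2 = 4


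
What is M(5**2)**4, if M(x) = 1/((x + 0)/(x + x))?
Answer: 16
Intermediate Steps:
M(x) = 2 (M(x) = 1/(x/((2*x))) = 1/(x*(1/(2*x))) = 1/(1/2) = 2)
M(5**2)**4 = 2**4 = 16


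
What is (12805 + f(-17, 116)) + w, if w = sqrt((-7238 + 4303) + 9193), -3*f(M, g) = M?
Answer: 38432/3 + sqrt(6258) ≈ 12890.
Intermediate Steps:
f(M, g) = -M/3
w = sqrt(6258) (w = sqrt(-2935 + 9193) = sqrt(6258) ≈ 79.108)
(12805 + f(-17, 116)) + w = (12805 - 1/3*(-17)) + sqrt(6258) = (12805 + 17/3) + sqrt(6258) = 38432/3 + sqrt(6258)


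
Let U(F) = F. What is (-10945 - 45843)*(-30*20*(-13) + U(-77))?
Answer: -438573724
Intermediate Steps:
(-10945 - 45843)*(-30*20*(-13) + U(-77)) = (-10945 - 45843)*(-30*20*(-13) - 77) = -56788*(-600*(-13) - 77) = -56788*(7800 - 77) = -56788*7723 = -438573724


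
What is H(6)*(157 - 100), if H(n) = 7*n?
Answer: 2394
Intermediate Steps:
H(6)*(157 - 100) = (7*6)*(157 - 100) = 42*57 = 2394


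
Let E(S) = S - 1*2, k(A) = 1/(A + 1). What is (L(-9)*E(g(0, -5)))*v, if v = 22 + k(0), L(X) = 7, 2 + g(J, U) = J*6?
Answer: -644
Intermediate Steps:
k(A) = 1/(1 + A)
g(J, U) = -2 + 6*J (g(J, U) = -2 + J*6 = -2 + 6*J)
E(S) = -2 + S (E(S) = S - 2 = -2 + S)
v = 23 (v = 22 + 1/(1 + 0) = 22 + 1/1 = 22 + 1 = 23)
(L(-9)*E(g(0, -5)))*v = (7*(-2 + (-2 + 6*0)))*23 = (7*(-2 + (-2 + 0)))*23 = (7*(-2 - 2))*23 = (7*(-4))*23 = -28*23 = -644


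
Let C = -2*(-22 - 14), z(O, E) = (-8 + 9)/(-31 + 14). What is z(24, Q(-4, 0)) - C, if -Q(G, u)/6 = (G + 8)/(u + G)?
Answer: -1225/17 ≈ -72.059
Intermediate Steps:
Q(G, u) = -6*(8 + G)/(G + u) (Q(G, u) = -6*(G + 8)/(u + G) = -6*(8 + G)/(G + u))
z(O, E) = -1/17 (z(O, E) = 1/(-17) = 1*(-1/17) = -1/17)
C = 72 (C = -2*(-36) = 72)
z(24, Q(-4, 0)) - C = -1/17 - 1*72 = -1/17 - 72 = -1225/17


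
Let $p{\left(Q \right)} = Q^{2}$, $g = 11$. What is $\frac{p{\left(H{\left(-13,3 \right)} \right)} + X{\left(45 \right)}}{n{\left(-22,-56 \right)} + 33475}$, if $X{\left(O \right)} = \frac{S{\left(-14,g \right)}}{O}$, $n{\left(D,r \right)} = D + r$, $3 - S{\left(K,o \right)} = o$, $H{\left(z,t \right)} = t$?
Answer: $\frac{397}{1502865} \approx 0.00026416$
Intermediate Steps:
$S{\left(K,o \right)} = 3 - o$
$X{\left(O \right)} = - \frac{8}{O}$ ($X{\left(O \right)} = \frac{3 - 11}{O} = - \frac{8}{O}$)
$\frac{p{\left(H{\left(-13,3 \right)} \right)} + X{\left(45 \right)}}{n{\left(-22,-56 \right)} + 33475} = \frac{3^{2} - \frac{8}{45}}{\left(-22 - 56\right) + 33475} = \frac{9 - \frac{8}{45}}{-78 + 33475} = \frac{9 - \frac{8}{45}}{33397} = \frac{397}{45} \cdot \frac{1}{33397} = \frac{397}{1502865}$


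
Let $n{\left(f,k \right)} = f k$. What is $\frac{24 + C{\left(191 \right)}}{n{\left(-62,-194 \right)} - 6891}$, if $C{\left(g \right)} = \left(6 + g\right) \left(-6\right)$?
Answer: $- \frac{1158}{5137} \approx -0.22542$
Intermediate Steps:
$C{\left(g \right)} = -36 - 6 g$
$\frac{24 + C{\left(191 \right)}}{n{\left(-62,-194 \right)} - 6891} = \frac{24 - 1182}{\left(-62\right) \left(-194\right) - 6891} = \frac{24 - 1182}{12028 - 6891} = \frac{24 - 1182}{5137} = \left(-1158\right) \frac{1}{5137} = - \frac{1158}{5137}$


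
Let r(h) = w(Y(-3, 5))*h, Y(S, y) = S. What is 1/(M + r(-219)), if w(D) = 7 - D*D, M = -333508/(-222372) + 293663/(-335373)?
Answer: 6214797063/2725960042748 ≈ 0.0022799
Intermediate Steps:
M = 3878929154/6214797063 (M = -333508*(-1/222372) + 293663*(-1/335373) = 83377/55593 - 293663/335373 = 3878929154/6214797063 ≈ 0.62414)
w(D) = 7 - D**2
r(h) = -2*h (r(h) = (7 - 1*(-3)**2)*h = (7 - 1*9)*h = (7 - 9)*h = -2*h)
1/(M + r(-219)) = 1/(3878929154/6214797063 - 2*(-219)) = 1/(3878929154/6214797063 + 438) = 1/(2725960042748/6214797063) = 6214797063/2725960042748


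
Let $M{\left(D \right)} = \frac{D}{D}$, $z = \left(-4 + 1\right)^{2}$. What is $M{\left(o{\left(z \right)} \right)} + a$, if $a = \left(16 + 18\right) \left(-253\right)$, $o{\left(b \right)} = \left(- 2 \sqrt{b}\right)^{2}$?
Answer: $-8601$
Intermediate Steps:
$z = 9$ ($z = \left(-3\right)^{2} = 9$)
$o{\left(b \right)} = 4 b$
$a = -8602$ ($a = 34 \left(-253\right) = -8602$)
$M{\left(D \right)} = 1$
$M{\left(o{\left(z \right)} \right)} + a = 1 - 8602 = -8601$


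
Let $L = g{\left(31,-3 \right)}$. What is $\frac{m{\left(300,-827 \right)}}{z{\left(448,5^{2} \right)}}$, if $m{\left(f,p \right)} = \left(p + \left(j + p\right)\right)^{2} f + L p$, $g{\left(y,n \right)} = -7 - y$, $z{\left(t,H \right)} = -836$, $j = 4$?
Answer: $- \frac{408390713}{418} \approx -9.7701 \cdot 10^{5}$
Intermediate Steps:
$L = -38$ ($L = -7 - 31 = -38$)
$m{\left(f,p \right)} = - 38 p + f \left(4 + 2 p\right)^{2}$ ($m{\left(f,p \right)} = \left(p + \left(4 + p\right)\right)^{2} f - 38 p = \left(4 + 2 p\right)^{2} f - 38 p = f \left(4 + 2 p\right)^{2} - 38 p = - 38 p + f \left(4 + 2 p\right)^{2}$)
$\frac{m{\left(300,-827 \right)}}{z{\left(448,5^{2} \right)}} = \frac{\left(-38\right) \left(-827\right) + 4 \cdot 300 \left(2 - 827\right)^{2}}{-836} = \left(31426 + 4 \cdot 300 \left(-825\right)^{2}\right) \left(- \frac{1}{836}\right) = \left(31426 + 4 \cdot 300 \cdot 680625\right) \left(- \frac{1}{836}\right) = \left(31426 + 816750000\right) \left(- \frac{1}{836}\right) = 816781426 \left(- \frac{1}{836}\right) = - \frac{408390713}{418}$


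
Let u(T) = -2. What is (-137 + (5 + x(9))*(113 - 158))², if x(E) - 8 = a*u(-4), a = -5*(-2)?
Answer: 31684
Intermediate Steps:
a = 10
x(E) = -12 (x(E) = 8 + 10*(-2) = 8 - 20 = -12)
(-137 + (5 + x(9))*(113 - 158))² = (-137 + (5 - 12)*(113 - 158))² = (-137 - 7*(-45))² = (-137 + 315)² = 178² = 31684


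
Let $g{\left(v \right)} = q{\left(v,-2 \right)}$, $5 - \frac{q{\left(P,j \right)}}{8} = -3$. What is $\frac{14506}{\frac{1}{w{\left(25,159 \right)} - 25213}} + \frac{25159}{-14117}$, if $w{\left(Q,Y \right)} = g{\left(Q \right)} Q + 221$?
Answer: $- \frac{4790241902343}{14117} \approx -3.3932 \cdot 10^{8}$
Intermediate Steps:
$q{\left(P,j \right)} = 64$ ($q{\left(P,j \right)} = 40 - -24 = 40 + 24 = 64$)
$g{\left(v \right)} = 64$
$w{\left(Q,Y \right)} = 221 + 64 Q$ ($w{\left(Q,Y \right)} = 64 Q + 221 = 221 + 64 Q$)
$\frac{14506}{\frac{1}{w{\left(25,159 \right)} - 25213}} + \frac{25159}{-14117} = \frac{14506}{\frac{1}{\left(221 + 64 \cdot 25\right) - 25213}} + \frac{25159}{-14117} = \frac{14506}{\frac{1}{\left(221 + 1600\right) - 25213}} + 25159 \left(- \frac{1}{14117}\right) = \frac{14506}{\frac{1}{1821 - 25213}} - \frac{25159}{14117} = \frac{14506}{\frac{1}{-23392}} - \frac{25159}{14117} = \frac{14506}{- \frac{1}{23392}} - \frac{25159}{14117} = 14506 \left(-23392\right) - \frac{25159}{14117} = -339324352 - \frac{25159}{14117} = - \frac{4790241902343}{14117}$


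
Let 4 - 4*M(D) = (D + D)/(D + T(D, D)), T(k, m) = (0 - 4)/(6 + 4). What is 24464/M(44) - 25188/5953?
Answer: 7936383388/160731 ≈ 49377.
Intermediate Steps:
T(k, m) = -⅖ (T(k, m) = -4/10 = -4*⅒ = -⅖)
M(D) = 1 - D/(2*(-⅖ + D)) (M(D) = 1 - (D + D)/(4*(D - ⅖)) = 1 - 2*D/(4*(-⅖ + D)) = 1 - D/(2*(-⅖ + D)))
24464/M(44) - 25188/5953 = 24464/(((-4 + 5*44)/(2*(-2 + 5*44)))) - 25188/5953 = 24464/(((-4 + 220)/(2*(-2 + 220)))) - 25188*1/5953 = 24464/(((½)*216/218)) - 25188/5953 = 24464/(((½)*(1/218)*216)) - 25188/5953 = 24464/(54/109) - 25188/5953 = 24464*(109/54) - 25188/5953 = 1333288/27 - 25188/5953 = 7936383388/160731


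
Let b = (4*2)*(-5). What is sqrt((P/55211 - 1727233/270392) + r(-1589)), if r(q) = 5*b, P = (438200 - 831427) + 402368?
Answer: I*sqrt(11489855852691147274798)/7464306356 ≈ 14.36*I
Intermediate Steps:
b = -40 (b = 8*(-5) = -40)
P = 9141 (P = -393227 + 402368 = 9141)
r(q) = -200 (r(q) = 5*(-40) = -200)
sqrt((P/55211 - 1727233/270392) + r(-1589)) = sqrt((9141/55211 - 1727233/270392) - 200) = sqrt(-92890607891/14928612712 - 200) = sqrt(-3078613150291/14928612712) = I*sqrt(11489855852691147274798)/7464306356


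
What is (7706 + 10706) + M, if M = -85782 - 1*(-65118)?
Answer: -2252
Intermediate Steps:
M = -20664 (M = -85782 + 65118 = -20664)
(7706 + 10706) + M = (7706 + 10706) - 20664 = 18412 - 20664 = -2252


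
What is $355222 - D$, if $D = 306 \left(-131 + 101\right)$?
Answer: $364402$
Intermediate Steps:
$D = -9180$ ($D = 306 \left(-30\right) = -9180$)
$355222 - D = 355222 - -9180 = 355222 + 9180 = 364402$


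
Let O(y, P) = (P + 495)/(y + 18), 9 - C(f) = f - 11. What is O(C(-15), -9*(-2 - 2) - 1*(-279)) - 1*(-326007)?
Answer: 17279181/53 ≈ 3.2602e+5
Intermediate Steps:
C(f) = 20 - f (C(f) = 9 - (f - 11) = 9 - (-11 + f) = 9 + (11 - f) = 20 - f)
O(y, P) = (495 + P)/(18 + y)
O(C(-15), -9*(-2 - 2) - 1*(-279)) - 1*(-326007) = (495 + (-9*(-2 - 2) - 1*(-279)))/(18 + (20 - 1*(-15))) - 1*(-326007) = (495 + (-9*(-4) + 279))/(18 + (20 + 15)) + 326007 = (495 + (36 + 279))/(18 + 35) + 326007 = (495 + 315)/53 + 326007 = (1/53)*810 + 326007 = 810/53 + 326007 = 17279181/53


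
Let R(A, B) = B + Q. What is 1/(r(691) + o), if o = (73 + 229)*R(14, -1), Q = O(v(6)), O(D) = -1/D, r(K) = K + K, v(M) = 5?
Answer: 5/5098 ≈ 0.00098078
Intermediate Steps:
r(K) = 2*K
Q = -1/5 ≈ -0.20000
R(A, B) = -1/5 + B (R(A, B) = B - 1/5 = -1/5 + B)
o = -1812/5 (o = (73 + 229)*(-1/5 - 1) = 302*(-6/5) = -1812/5 ≈ -362.40)
1/(r(691) + o) = 1/(2*691 - 1812/5) = 1/(1382 - 1812/5) = 1/(5098/5) = 5/5098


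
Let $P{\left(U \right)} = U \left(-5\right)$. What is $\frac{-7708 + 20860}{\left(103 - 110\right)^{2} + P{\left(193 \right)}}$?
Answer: $- \frac{3288}{229} \approx -14.358$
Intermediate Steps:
$P{\left(U \right)} = - 5 U$
$\frac{-7708 + 20860}{\left(103 - 110\right)^{2} + P{\left(193 \right)}} = \frac{-7708 + 20860}{\left(103 - 110\right)^{2} - 965} = \frac{13152}{\left(-7\right)^{2} - 965} = \frac{13152}{49 - 965} = \frac{13152}{-916} = 13152 \left(- \frac{1}{916}\right) = - \frac{3288}{229}$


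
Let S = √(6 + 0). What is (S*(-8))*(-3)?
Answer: 24*√6 ≈ 58.788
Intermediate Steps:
S = √6 ≈ 2.4495
(S*(-8))*(-3) = (√6*(-8))*(-3) = -8*√6*(-3) = 24*√6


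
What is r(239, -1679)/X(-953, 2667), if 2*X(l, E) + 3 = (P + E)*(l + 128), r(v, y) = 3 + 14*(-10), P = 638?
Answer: 137/1363314 ≈ 0.00010049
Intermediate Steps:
r(v, y) = -137 (r(v, y) = 3 - 140 = -137)
X(l, E) = -3/2 + (128 + l)*(638 + E)/2 (X(l, E) = -3/2 + ((638 + E)*(l + 128))/2 = -3/2 + ((638 + E)*(128 + l))/2 = -3/2 + ((128 + l)*(638 + E))/2 = -3/2 + (128 + l)*(638 + E)/2)
r(239, -1679)/X(-953, 2667) = -137/(81661/2 + 64*2667 + 319*(-953) + (½)*2667*(-953)) = -137/(81661/2 + 170688 - 304007 - 2541651/2) = -137/(-1363314) = -137*(-1/1363314) = 137/1363314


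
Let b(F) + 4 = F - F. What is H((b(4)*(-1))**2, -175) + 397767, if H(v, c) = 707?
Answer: 398474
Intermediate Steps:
b(F) = -4 (b(F) = -4 + (F - F) = -4 + 0 = -4)
H((b(4)*(-1))**2, -175) + 397767 = 707 + 397767 = 398474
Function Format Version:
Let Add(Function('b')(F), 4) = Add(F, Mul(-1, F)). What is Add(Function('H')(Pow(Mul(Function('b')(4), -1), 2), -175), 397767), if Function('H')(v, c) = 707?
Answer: 398474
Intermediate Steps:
Function('b')(F) = -4 (Function('b')(F) = Add(-4, Add(F, Mul(-1, F))) = Add(-4, 0) = -4)
Add(Function('H')(Pow(Mul(Function('b')(4), -1), 2), -175), 397767) = Add(707, 397767) = 398474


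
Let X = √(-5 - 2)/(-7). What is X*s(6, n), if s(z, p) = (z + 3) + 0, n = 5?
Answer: -9*I*√7/7 ≈ -3.4017*I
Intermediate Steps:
s(z, p) = 3 + z (s(z, p) = (3 + z) + 0 = 3 + z)
X = -I*√7/7 (X = √(-7)*(-⅐) = (I*√7)*(-⅐) = -I*√7/7 ≈ -0.37796*I)
X*s(6, n) = (-I*√7/7)*(3 + 6) = -I*√7/7*9 = -9*I*√7/7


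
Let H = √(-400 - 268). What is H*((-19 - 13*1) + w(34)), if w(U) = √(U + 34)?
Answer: 4*I*√167*(-16 + √17) ≈ -613.93*I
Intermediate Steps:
w(U) = √(34 + U)
H = 2*I*√167 (H = √(-668) = 2*I*√167 ≈ 25.846*I)
H*((-19 - 13*1) + w(34)) = (2*I*√167)*((-19 - 13*1) + √(34 + 34)) = (2*I*√167)*((-19 - 13) + √68) = (2*I*√167)*(-32 + 2*√17) = 2*I*√167*(-32 + 2*√17)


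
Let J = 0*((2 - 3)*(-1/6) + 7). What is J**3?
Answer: 0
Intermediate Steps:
J = 0 (J = 0*(-(-1)/6 + 7) = 0*(-1*(-1/6) + 7) = 0*(1/6 + 7) = 0*(43/6) = 0)
J**3 = 0**3 = 0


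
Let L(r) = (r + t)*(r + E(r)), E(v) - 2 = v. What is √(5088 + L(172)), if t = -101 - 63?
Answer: 4*√491 ≈ 88.634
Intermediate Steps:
E(v) = 2 + v
t = -164
L(r) = (-164 + r)*(2 + 2*r) (L(r) = (r - 164)*(r + (2 + r)) = (-164 + r)*(2 + 2*r))
√(5088 + L(172)) = √(5088 + (-328 - 326*172 + 2*172²)) = √(5088 + (-328 - 56072 + 2*29584)) = √(5088 + (-328 - 56072 + 59168)) = √(5088 + 2768) = √7856 = 4*√491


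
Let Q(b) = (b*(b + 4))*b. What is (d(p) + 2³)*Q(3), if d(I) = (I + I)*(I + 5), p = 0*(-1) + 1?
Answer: 1260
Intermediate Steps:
p = 1 (p = 0 + 1 = 1)
Q(b) = b²*(4 + b) (Q(b) = (b*(4 + b))*b = b²*(4 + b))
d(I) = 2*I*(5 + I) (d(I) = (2*I)*(5 + I) = 2*I*(5 + I))
(d(p) + 2³)*Q(3) = (2*1*(5 + 1) + 2³)*(3²*(4 + 3)) = (2*1*6 + 8)*(9*7) = (12 + 8)*63 = 20*63 = 1260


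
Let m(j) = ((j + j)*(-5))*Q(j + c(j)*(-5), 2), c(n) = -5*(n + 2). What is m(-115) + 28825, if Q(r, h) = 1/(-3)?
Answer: 85325/3 ≈ 28442.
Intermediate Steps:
c(n) = -10 - 5*n (c(n) = -5*(2 + n) = -10 - 5*n)
Q(r, h) = -⅓ (Q(r, h) = 1*(-⅓) = -⅓)
m(j) = 10*j/3 (m(j) = ((j + j)*(-5))*(-⅓) = ((2*j)*(-5))*(-⅓) = -10*j*(-⅓) = 10*j/3)
m(-115) + 28825 = (10/3)*(-115) + 28825 = -1150/3 + 28825 = 85325/3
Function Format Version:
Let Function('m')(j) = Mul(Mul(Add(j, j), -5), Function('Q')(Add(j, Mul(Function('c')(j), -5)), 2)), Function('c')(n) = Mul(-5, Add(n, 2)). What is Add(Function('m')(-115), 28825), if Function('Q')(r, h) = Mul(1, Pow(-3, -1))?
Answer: Rational(85325, 3) ≈ 28442.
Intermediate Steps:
Function('c')(n) = Add(-10, Mul(-5, n)) (Function('c')(n) = Mul(-5, Add(2, n)) = Add(-10, Mul(-5, n)))
Function('Q')(r, h) = Rational(-1, 3) (Function('Q')(r, h) = Mul(1, Rational(-1, 3)) = Rational(-1, 3))
Function('m')(j) = Mul(Rational(10, 3), j) (Function('m')(j) = Mul(Mul(Add(j, j), -5), Rational(-1, 3)) = Mul(Mul(Mul(2, j), -5), Rational(-1, 3)) = Mul(Mul(-10, j), Rational(-1, 3)) = Mul(Rational(10, 3), j))
Add(Function('m')(-115), 28825) = Add(Mul(Rational(10, 3), -115), 28825) = Add(Rational(-1150, 3), 28825) = Rational(85325, 3)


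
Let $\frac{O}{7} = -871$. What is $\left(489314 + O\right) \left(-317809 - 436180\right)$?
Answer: $-364340302613$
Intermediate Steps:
$O = -6097$ ($O = 7 \left(-871\right) = -6097$)
$\left(489314 + O\right) \left(-317809 - 436180\right) = \left(489314 - 6097\right) \left(-317809 - 436180\right) = 483217 \left(-753989\right) = -364340302613$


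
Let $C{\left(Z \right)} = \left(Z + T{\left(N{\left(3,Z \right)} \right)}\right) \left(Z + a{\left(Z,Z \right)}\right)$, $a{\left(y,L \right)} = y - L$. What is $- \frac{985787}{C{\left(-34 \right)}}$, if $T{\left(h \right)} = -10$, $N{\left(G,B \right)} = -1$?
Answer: $- \frac{89617}{136} \approx -658.95$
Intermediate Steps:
$C{\left(Z \right)} = Z \left(-10 + Z\right)$ ($C{\left(Z \right)} = \left(Z - 10\right) \left(Z + \left(Z - Z\right)\right) = \left(-10 + Z\right) \left(Z + 0\right) = \left(-10 + Z\right) Z = Z \left(-10 + Z\right)$)
$- \frac{985787}{C{\left(-34 \right)}} = - \frac{985787}{\left(-34\right) \left(-10 - 34\right)} = - \frac{985787}{\left(-34\right) \left(-44\right)} = - \frac{985787}{1496} = \left(-985787\right) \frac{1}{1496} = - \frac{89617}{136}$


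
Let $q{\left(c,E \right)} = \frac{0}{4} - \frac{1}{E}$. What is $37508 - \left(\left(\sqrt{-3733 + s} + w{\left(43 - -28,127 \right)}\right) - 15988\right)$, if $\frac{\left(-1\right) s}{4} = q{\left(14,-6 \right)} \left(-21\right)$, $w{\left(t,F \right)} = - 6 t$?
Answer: $53922 - i \sqrt{3719} \approx 53922.0 - 60.984 i$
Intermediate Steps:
$q{\left(c,E \right)} = - \frac{1}{E}$ ($q{\left(c,E \right)} = 0 \cdot \frac{1}{4} - \frac{1}{E} = 0 - \frac{1}{E} = - \frac{1}{E}$)
$s = 14$ ($s = - 4 - \frac{1}{-6} \left(-21\right) = - 4 \left(-1\right) \left(- \frac{1}{6}\right) \left(-21\right) = - 4 \cdot \frac{1}{6} \left(-21\right) = \left(-4\right) \left(- \frac{7}{2}\right) = 14$)
$37508 - \left(\left(\sqrt{-3733 + s} + w{\left(43 - -28,127 \right)}\right) - 15988\right) = 37508 - \left(\left(\sqrt{-3733 + 14} - 6 \left(43 - -28\right)\right) - 15988\right) = 37508 - \left(\left(\sqrt{-3719} - 6 \left(43 + 28\right)\right) - 15988\right) = 37508 - \left(\left(i \sqrt{3719} - 426\right) - 15988\right) = 37508 - \left(\left(-426 + i \sqrt{3719}\right) - 15988\right) = 37508 - \left(-16414 + i \sqrt{3719}\right) = 37508 + \left(16414 - i \sqrt{3719}\right) = 53922 - i \sqrt{3719}$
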